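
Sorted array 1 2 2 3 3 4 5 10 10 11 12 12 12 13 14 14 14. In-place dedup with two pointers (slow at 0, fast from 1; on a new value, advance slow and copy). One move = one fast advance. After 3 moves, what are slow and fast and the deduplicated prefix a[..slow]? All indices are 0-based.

slow=0 fast=1: a[fast]=2≠a[slow]=1 write a[1]=2, slow++,fast++
slow=1 fast=2: a[fast]=2=a[slow] dup, fast++
slow=1 fast=3: a[fast]=3≠a[slow]=2 write a[2]=3, slow++,fast++

slow=2, fast=4, prefix=[1, 2, 3]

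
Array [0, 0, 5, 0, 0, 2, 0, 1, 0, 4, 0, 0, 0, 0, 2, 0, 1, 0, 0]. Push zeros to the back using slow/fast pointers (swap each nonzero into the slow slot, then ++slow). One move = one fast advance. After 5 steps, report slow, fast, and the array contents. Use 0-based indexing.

slow=1, fast=5, a=[5, 0, 0, 0, 0, 2, 0, 1, 0, 4, 0, 0, 0, 0, 2, 0, 1, 0, 0]

slow=0 fast=0: a[fast]=0, fast++
slow=0 fast=1: a[fast]=0, fast++
slow=0 fast=2: a[fast]=5≠0 swap→a[0]=5, slow++,fast++
slow=1 fast=3: a[fast]=0, fast++
slow=1 fast=4: a[fast]=0, fast++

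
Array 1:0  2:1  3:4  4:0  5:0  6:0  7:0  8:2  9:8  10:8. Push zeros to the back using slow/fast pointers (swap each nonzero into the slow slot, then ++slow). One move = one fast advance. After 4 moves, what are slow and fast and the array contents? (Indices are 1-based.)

slow=3, fast=5, a=[1, 4, 0, 0, 0, 0, 0, 2, 8, 8]

slow=1 fast=1: a[fast]=0, fast++
slow=1 fast=2: a[fast]=1≠0 swap→a[1]=1, slow++,fast++
slow=2 fast=3: a[fast]=4≠0 swap→a[2]=4, slow++,fast++
slow=3 fast=4: a[fast]=0, fast++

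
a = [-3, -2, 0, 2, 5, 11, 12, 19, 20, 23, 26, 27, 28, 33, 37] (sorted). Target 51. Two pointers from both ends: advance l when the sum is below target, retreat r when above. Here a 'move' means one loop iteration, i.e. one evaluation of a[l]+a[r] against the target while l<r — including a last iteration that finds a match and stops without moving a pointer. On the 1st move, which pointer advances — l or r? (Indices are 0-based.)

l

l=0 r=14: -3+37=34 <51, l++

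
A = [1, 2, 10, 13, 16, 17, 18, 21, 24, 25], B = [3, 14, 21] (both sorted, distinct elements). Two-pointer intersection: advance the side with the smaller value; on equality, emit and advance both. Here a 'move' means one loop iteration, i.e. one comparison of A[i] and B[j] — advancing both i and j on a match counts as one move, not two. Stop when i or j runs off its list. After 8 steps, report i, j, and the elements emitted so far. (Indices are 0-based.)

i=6, j=2, emitted=[]

i=0 j=0: 1<3, i++
i=1 j=0: 2<3, i++
i=2 j=0: 10>3, j++
i=2 j=1: 10<14, i++
i=3 j=1: 13<14, i++
i=4 j=1: 16>14, j++
i=4 j=2: 16<21, i++
i=5 j=2: 17<21, i++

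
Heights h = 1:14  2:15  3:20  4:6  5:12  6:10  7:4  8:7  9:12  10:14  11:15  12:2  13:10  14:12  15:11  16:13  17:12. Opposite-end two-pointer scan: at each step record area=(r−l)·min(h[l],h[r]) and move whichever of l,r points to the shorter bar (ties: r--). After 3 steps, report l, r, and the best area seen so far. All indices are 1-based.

l=1 r=17: min(14,12)*16=192 best=192 *, r--
l=1 r=16: min(14,13)*15=195 best=195 *, r--
l=1 r=15: min(14,11)*14=154 best=195, r--

l=1, r=14, best area=195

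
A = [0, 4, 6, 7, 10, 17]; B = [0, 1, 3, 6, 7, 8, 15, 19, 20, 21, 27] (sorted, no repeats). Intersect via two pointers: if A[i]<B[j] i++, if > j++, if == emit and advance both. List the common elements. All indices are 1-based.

[i=1,j=1] 0==0 emit → i++,j++
[i=2,j=2] 4>1 → j++
[i=2,j=3] 4>3 → j++
[i=2,j=4] 4<6 → i++
[i=3,j=4] 6==6 emit → i++,j++
[i=4,j=5] 7==7 emit → i++,j++
[i=5,j=6] 10>8 → j++
[i=5,j=7] 10<15 → i++
[i=6,j=7] 17>15 → j++
[i=6,j=8] 17<19 → i++

intersection = [0, 6, 7]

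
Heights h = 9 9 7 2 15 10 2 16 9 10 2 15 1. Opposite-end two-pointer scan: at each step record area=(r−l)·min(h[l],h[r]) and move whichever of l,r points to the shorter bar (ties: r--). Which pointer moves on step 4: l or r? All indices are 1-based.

l

l=1 r=13: min(9,1)*12=12 best=12 *, r--
l=1 r=12: min(9,15)*11=99 best=99 *, l++
l=2 r=12: min(9,15)*10=90 best=99, l++
l=3 r=12: min(7,15)*9=63 best=99, l++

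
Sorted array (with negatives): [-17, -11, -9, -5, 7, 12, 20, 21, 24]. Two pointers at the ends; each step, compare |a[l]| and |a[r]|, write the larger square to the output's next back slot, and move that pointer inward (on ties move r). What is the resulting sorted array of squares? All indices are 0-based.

[0,8] |-17|<=|24| out[8]=576 → r--
[0,7] |-17|<=|21| out[7]=441 → r--
[0,6] |-17|<=|20| out[6]=400 → r--
[0,5] |-17|>|12| out[5]=289 → l++
[1,5] |-11|<=|12| out[4]=144 → r--
[1,4] |-11|>|7| out[3]=121 → l++
[2,4] |-9|>|7| out[2]=81 → l++
[3,4] |-5|<=|7| out[1]=49 → r--
[3,3] |-5|<=|-5| out[0]=25 → r--

[25, 49, 81, 121, 144, 289, 400, 441, 576]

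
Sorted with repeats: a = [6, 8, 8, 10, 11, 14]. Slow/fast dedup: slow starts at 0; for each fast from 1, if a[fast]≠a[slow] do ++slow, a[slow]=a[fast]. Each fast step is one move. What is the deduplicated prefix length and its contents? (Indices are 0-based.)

length 5; prefix = [6, 8, 10, 11, 14]

(s=0,f=1) a[fast]=8≠a[slow]=6 write a[1]=8 → slow++,fast++
(s=1,f=2) a[fast]=8=a[slow] dup → fast++
(s=1,f=3) a[fast]=10≠a[slow]=8 write a[2]=10 → slow++,fast++
(s=2,f=4) a[fast]=11≠a[slow]=10 write a[3]=11 → slow++,fast++
(s=3,f=5) a[fast]=14≠a[slow]=11 write a[4]=14 → slow++,fast++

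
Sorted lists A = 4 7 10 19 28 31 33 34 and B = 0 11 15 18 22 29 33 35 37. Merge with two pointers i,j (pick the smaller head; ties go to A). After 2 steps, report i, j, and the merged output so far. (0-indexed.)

[i=0,j=0] A[i]=4>B[j]=0 take 0 → j++
[i=0,j=1] A[i]=4<=B[j]=11 take 4 → i++

i=1, j=1, merged so far=[0, 4]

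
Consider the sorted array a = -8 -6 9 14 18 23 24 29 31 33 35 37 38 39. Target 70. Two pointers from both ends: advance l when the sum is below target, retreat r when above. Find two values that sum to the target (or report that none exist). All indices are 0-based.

(31, 39)

l=0 r=13: -8+39=31 <70, l++
l=1 r=13: -6+39=33 <70, l++
l=2 r=13: 9+39=48 <70, l++
l=3 r=13: 14+39=53 <70, l++
l=4 r=13: 18+39=57 <70, l++
l=5 r=13: 23+39=62 <70, l++
l=6 r=13: 24+39=63 <70, l++
l=7 r=13: 29+39=68 <70, l++
l=8 r=13: 31+39=70, found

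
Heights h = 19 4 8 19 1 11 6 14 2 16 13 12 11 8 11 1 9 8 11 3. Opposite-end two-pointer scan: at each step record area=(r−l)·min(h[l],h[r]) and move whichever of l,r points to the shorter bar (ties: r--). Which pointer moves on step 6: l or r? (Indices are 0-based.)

[0,19] min(19,3)*19=57 best=57 * → r--
[0,18] min(19,11)*18=198 best=198 * → r--
[0,17] min(19,8)*17=136 best=198 → r--
[0,16] min(19,9)*16=144 best=198 → r--
[0,15] min(19,1)*15=15 best=198 → r--
[0,14] min(19,11)*14=154 best=198 → r--

r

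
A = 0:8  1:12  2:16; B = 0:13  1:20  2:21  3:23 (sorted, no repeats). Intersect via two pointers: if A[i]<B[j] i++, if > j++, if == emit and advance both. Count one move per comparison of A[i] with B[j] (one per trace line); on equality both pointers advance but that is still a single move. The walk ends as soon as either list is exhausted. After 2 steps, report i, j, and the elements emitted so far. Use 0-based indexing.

i=2, j=0, emitted=[]

[i=0,j=0] 8<13 → i++
[i=1,j=0] 12<13 → i++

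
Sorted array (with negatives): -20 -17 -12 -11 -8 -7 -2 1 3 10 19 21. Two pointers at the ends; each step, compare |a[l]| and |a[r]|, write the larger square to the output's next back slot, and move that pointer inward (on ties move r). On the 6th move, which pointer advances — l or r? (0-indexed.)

l

[0,11] |-20|<=|21| out[11]=441 → r--
[0,10] |-20|>|19| out[10]=400 → l++
[1,10] |-17|<=|19| out[9]=361 → r--
[1,9] |-17|>|10| out[8]=289 → l++
[2,9] |-12|>|10| out[7]=144 → l++
[3,9] |-11|>|10| out[6]=121 → l++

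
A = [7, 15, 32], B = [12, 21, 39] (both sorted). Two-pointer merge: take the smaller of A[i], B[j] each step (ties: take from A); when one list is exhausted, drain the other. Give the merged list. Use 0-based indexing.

[i=0,j=0] A[i]=7<=B[j]=12 take 7 → i++
[i=1,j=0] A[i]=15>B[j]=12 take 12 → j++
[i=1,j=1] A[i]=15<=B[j]=21 take 15 → i++
[i=2,j=1] A[i]=32>B[j]=21 take 21 → j++
[i=2,j=2] A[i]=32<=B[j]=39 take 32 → i++
[i=3,j=2] A done, take B[j]=39 → j++

[7, 12, 15, 21, 32, 39]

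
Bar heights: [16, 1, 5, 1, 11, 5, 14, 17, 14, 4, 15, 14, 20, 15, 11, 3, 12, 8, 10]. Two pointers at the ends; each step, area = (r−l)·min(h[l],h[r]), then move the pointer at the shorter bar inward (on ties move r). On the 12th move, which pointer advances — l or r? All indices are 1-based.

l

[1,19] min(16,10)*18=180 best=180 * → r--
[1,18] min(16,8)*17=136 best=180 → r--
[1,17] min(16,12)*16=192 best=192 * → r--
[1,16] min(16,3)*15=45 best=192 → r--
[1,15] min(16,11)*14=154 best=192 → r--
[1,14] min(16,15)*13=195 best=195 * → r--
[1,13] min(16,20)*12=192 best=195 → l++
[2,13] min(1,20)*11=11 best=195 → l++
[3,13] min(5,20)*10=50 best=195 → l++
[4,13] min(1,20)*9=9 best=195 → l++
[5,13] min(11,20)*8=88 best=195 → l++
[6,13] min(5,20)*7=35 best=195 → l++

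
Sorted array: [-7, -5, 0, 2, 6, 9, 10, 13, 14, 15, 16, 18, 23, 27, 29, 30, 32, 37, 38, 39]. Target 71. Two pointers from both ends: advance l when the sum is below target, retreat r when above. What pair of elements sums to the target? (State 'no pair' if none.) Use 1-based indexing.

l=1 r=20: -7+39=32 <71, l++
l=2 r=20: -5+39=34 <71, l++
l=3 r=20: 0+39=39 <71, l++
l=4 r=20: 2+39=41 <71, l++
l=5 r=20: 6+39=45 <71, l++
l=6 r=20: 9+39=48 <71, l++
l=7 r=20: 10+39=49 <71, l++
l=8 r=20: 13+39=52 <71, l++
l=9 r=20: 14+39=53 <71, l++
l=10 r=20: 15+39=54 <71, l++
l=11 r=20: 16+39=55 <71, l++
l=12 r=20: 18+39=57 <71, l++
l=13 r=20: 23+39=62 <71, l++
l=14 r=20: 27+39=66 <71, l++
l=15 r=20: 29+39=68 <71, l++
l=16 r=20: 30+39=69 <71, l++
l=17 r=20: 32+39=71, found

(32, 39)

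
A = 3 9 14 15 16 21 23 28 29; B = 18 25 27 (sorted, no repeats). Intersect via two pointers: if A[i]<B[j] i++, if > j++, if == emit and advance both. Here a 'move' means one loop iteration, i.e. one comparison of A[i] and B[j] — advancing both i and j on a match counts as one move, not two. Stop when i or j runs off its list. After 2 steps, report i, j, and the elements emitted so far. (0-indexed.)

i=2, j=0, emitted=[]

[i=0,j=0] 3<18 → i++
[i=1,j=0] 9<18 → i++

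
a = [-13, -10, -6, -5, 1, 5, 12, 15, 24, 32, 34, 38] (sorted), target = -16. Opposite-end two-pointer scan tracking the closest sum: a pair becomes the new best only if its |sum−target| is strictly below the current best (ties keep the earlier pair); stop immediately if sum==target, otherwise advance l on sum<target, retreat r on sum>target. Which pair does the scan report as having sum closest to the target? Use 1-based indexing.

pair (-10, -6) with sum -16 (|Δ|=0)

[1,12] -13+38=25 d=41 * → r--
[1,11] -13+34=21 d=37 * → r--
[1,10] -13+32=19 d=35 * → r--
[1,9] -13+24=11 d=27 * → r--
[1,8] -13+15=2 d=18 * → r--
[1,7] -13+12=-1 d=15 * → r--
[1,6] -13+5=-8 d=8 * → r--
[1,5] -13+1=-12 d=4 * → r--
[1,4] -13+-5=-18 d=2 * → l++
[2,4] -10+-5=-15 d=1 * → r--
[2,3] -10+-6=-16 d=0 * → stop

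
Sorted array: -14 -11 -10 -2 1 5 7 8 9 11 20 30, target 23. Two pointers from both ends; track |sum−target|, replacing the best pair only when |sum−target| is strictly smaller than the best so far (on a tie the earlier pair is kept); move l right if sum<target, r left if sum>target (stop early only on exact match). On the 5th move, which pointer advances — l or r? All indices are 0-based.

[0,11] -14+30=16 d=7 * → l++
[1,11] -11+30=19 d=4 * → l++
[2,11] -10+30=20 d=3 * → l++
[3,11] -2+30=28 d=5 → r--
[3,10] -2+20=18 d=5 → l++

l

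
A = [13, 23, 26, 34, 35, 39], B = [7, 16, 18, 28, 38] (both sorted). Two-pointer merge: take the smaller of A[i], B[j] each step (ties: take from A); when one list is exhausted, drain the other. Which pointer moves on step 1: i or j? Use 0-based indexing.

j

i=0 j=0: A[i]=13>B[j]=7 take 7, j++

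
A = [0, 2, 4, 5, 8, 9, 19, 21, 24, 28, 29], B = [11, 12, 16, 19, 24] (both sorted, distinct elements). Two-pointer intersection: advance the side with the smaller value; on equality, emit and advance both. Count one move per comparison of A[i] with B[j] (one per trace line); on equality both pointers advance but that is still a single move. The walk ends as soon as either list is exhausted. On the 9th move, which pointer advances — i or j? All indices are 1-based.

i=1 j=1: 0<11, i++
i=2 j=1: 2<11, i++
i=3 j=1: 4<11, i++
i=4 j=1: 5<11, i++
i=5 j=1: 8<11, i++
i=6 j=1: 9<11, i++
i=7 j=1: 19>11, j++
i=7 j=2: 19>12, j++
i=7 j=3: 19>16, j++

j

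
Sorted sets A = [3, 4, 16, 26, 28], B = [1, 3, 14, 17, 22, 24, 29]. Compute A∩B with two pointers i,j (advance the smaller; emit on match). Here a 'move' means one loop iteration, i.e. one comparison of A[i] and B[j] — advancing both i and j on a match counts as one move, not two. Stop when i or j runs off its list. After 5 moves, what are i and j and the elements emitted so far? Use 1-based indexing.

i=4, j=4, emitted=[3]

[i=1,j=1] 3>1 → j++
[i=1,j=2] 3==3 emit → i++,j++
[i=2,j=3] 4<14 → i++
[i=3,j=3] 16>14 → j++
[i=3,j=4] 16<17 → i++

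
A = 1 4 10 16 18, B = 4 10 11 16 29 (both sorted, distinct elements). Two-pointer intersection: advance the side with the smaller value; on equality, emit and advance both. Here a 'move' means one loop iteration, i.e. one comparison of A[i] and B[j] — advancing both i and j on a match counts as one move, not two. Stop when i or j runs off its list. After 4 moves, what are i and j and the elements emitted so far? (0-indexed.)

i=3, j=3, emitted=[4, 10]

i=0 j=0: 1<4, i++
i=1 j=0: 4==4 emit, i++,j++
i=2 j=1: 10==10 emit, i++,j++
i=3 j=2: 16>11, j++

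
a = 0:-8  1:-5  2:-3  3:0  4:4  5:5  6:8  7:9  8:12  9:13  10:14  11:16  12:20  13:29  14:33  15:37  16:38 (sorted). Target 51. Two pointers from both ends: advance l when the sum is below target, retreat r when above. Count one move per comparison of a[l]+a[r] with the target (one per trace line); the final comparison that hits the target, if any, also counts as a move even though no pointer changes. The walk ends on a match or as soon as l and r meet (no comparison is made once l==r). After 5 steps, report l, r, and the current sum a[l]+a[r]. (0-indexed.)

l=5, r=16, sum=43

l=0 r=16: -8+38=30 <51, l++
l=1 r=16: -5+38=33 <51, l++
l=2 r=16: -3+38=35 <51, l++
l=3 r=16: 0+38=38 <51, l++
l=4 r=16: 4+38=42 <51, l++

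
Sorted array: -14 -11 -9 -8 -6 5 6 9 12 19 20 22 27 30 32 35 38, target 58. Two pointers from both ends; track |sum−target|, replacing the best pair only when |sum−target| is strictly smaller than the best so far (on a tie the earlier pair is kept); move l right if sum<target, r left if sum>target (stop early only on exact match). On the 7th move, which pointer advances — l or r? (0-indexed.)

l

[0,16] -14+38=24 d=34 * → l++
[1,16] -11+38=27 d=31 * → l++
[2,16] -9+38=29 d=29 * → l++
[3,16] -8+38=30 d=28 * → l++
[4,16] -6+38=32 d=26 * → l++
[5,16] 5+38=43 d=15 * → l++
[6,16] 6+38=44 d=14 * → l++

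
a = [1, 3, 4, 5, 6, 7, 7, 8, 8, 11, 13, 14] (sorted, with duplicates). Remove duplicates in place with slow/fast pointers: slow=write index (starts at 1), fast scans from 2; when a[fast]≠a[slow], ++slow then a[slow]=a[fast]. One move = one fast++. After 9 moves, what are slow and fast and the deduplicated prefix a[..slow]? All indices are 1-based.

slow=1 fast=2: a[fast]=3≠a[slow]=1 write a[2]=3, slow++,fast++
slow=2 fast=3: a[fast]=4≠a[slow]=3 write a[3]=4, slow++,fast++
slow=3 fast=4: a[fast]=5≠a[slow]=4 write a[4]=5, slow++,fast++
slow=4 fast=5: a[fast]=6≠a[slow]=5 write a[5]=6, slow++,fast++
slow=5 fast=6: a[fast]=7≠a[slow]=6 write a[6]=7, slow++,fast++
slow=6 fast=7: a[fast]=7=a[slow] dup, fast++
slow=6 fast=8: a[fast]=8≠a[slow]=7 write a[7]=8, slow++,fast++
slow=7 fast=9: a[fast]=8=a[slow] dup, fast++
slow=7 fast=10: a[fast]=11≠a[slow]=8 write a[8]=11, slow++,fast++

slow=8, fast=11, prefix=[1, 3, 4, 5, 6, 7, 8, 11]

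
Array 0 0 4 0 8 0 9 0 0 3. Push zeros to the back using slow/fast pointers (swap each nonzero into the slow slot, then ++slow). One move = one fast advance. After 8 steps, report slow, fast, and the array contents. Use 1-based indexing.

slow=4, fast=9, a=[4, 8, 9, 0, 0, 0, 0, 0, 0, 3]

(s=1,f=1) a[fast]=0 → fast++
(s=1,f=2) a[fast]=0 → fast++
(s=1,f=3) a[fast]=4≠0 swap→a[1]=4 → slow++,fast++
(s=2,f=4) a[fast]=0 → fast++
(s=2,f=5) a[fast]=8≠0 swap→a[2]=8 → slow++,fast++
(s=3,f=6) a[fast]=0 → fast++
(s=3,f=7) a[fast]=9≠0 swap→a[3]=9 → slow++,fast++
(s=4,f=8) a[fast]=0 → fast++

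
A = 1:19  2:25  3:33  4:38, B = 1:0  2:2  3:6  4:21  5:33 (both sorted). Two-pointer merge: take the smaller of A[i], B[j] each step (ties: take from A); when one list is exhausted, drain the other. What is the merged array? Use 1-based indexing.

[0, 2, 6, 19, 21, 25, 33, 33, 38]

i=1 j=1: A[i]=19>B[j]=0 take 0, j++
i=1 j=2: A[i]=19>B[j]=2 take 2, j++
i=1 j=3: A[i]=19>B[j]=6 take 6, j++
i=1 j=4: A[i]=19<=B[j]=21 take 19, i++
i=2 j=4: A[i]=25>B[j]=21 take 21, j++
i=2 j=5: A[i]=25<=B[j]=33 take 25, i++
i=3 j=5: A[i]=33<=B[j]=33 take 33, i++
i=4 j=5: A[i]=38>B[j]=33 take 33, j++
i=4 j=6: B done, take A[i]=38, i++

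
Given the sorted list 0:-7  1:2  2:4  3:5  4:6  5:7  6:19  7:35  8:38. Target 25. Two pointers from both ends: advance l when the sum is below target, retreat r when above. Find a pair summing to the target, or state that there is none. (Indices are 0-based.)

(6, 19)

l=0 r=8: -7+38=31 >25, r--
l=0 r=7: -7+35=28 >25, r--
l=0 r=6: -7+19=12 <25, l++
l=1 r=6: 2+19=21 <25, l++
l=2 r=6: 4+19=23 <25, l++
l=3 r=6: 5+19=24 <25, l++
l=4 r=6: 6+19=25, found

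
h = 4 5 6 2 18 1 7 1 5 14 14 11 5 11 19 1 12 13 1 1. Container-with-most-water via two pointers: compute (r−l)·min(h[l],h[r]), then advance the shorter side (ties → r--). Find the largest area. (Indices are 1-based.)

l=1 r=20: min(4,1)*19=19 best=19 *, r--
l=1 r=19: min(4,1)*18=18 best=19, r--
l=1 r=18: min(4,13)*17=68 best=68 *, l++
l=2 r=18: min(5,13)*16=80 best=80 *, l++
l=3 r=18: min(6,13)*15=90 best=90 *, l++
l=4 r=18: min(2,13)*14=28 best=90, l++
l=5 r=18: min(18,13)*13=169 best=169 *, r--
l=5 r=17: min(18,12)*12=144 best=169, r--
l=5 r=16: min(18,1)*11=11 best=169, r--
l=5 r=15: min(18,19)*10=180 best=180 *, l++
l=6 r=15: min(1,19)*9=9 best=180, l++
l=7 r=15: min(7,19)*8=56 best=180, l++
l=8 r=15: min(1,19)*7=7 best=180, l++
l=9 r=15: min(5,19)*6=30 best=180, l++
l=10 r=15: min(14,19)*5=70 best=180, l++
l=11 r=15: min(14,19)*4=56 best=180, l++
l=12 r=15: min(11,19)*3=33 best=180, l++
l=13 r=15: min(5,19)*2=10 best=180, l++
l=14 r=15: min(11,19)*1=11 best=180, l++

max area = 180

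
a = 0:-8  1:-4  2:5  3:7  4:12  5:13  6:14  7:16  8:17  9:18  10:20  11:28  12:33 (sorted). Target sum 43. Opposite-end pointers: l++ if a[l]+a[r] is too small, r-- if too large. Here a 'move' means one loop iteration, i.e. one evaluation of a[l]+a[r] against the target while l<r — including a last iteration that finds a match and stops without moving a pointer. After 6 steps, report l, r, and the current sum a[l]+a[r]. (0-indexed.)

l=0 r=12: -8+33=25 <43, l++
l=1 r=12: -4+33=29 <43, l++
l=2 r=12: 5+33=38 <43, l++
l=3 r=12: 7+33=40 <43, l++
l=4 r=12: 12+33=45 >43, r--
l=4 r=11: 12+28=40 <43, l++

l=5, r=11, sum=41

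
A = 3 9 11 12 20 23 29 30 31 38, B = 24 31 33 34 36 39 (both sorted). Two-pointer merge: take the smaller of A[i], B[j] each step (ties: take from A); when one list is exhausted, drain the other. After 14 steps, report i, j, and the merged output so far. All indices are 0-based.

[i=0,j=0] A[i]=3<=B[j]=24 take 3 → i++
[i=1,j=0] A[i]=9<=B[j]=24 take 9 → i++
[i=2,j=0] A[i]=11<=B[j]=24 take 11 → i++
[i=3,j=0] A[i]=12<=B[j]=24 take 12 → i++
[i=4,j=0] A[i]=20<=B[j]=24 take 20 → i++
[i=5,j=0] A[i]=23<=B[j]=24 take 23 → i++
[i=6,j=0] A[i]=29>B[j]=24 take 24 → j++
[i=6,j=1] A[i]=29<=B[j]=31 take 29 → i++
[i=7,j=1] A[i]=30<=B[j]=31 take 30 → i++
[i=8,j=1] A[i]=31<=B[j]=31 take 31 → i++
[i=9,j=1] A[i]=38>B[j]=31 take 31 → j++
[i=9,j=2] A[i]=38>B[j]=33 take 33 → j++
[i=9,j=3] A[i]=38>B[j]=34 take 34 → j++
[i=9,j=4] A[i]=38>B[j]=36 take 36 → j++

i=9, j=5, merged so far=[3, 9, 11, 12, 20, 23, 24, 29, 30, 31, 31, 33, 34, 36]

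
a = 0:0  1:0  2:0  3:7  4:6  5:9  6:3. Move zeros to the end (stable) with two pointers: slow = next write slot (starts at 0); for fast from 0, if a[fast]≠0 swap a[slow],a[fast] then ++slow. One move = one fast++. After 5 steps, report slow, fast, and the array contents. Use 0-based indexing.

slow=2, fast=5, a=[7, 6, 0, 0, 0, 9, 3]

(s=0,f=0) a[fast]=0 → fast++
(s=0,f=1) a[fast]=0 → fast++
(s=0,f=2) a[fast]=0 → fast++
(s=0,f=3) a[fast]=7≠0 swap→a[0]=7 → slow++,fast++
(s=1,f=4) a[fast]=6≠0 swap→a[1]=6 → slow++,fast++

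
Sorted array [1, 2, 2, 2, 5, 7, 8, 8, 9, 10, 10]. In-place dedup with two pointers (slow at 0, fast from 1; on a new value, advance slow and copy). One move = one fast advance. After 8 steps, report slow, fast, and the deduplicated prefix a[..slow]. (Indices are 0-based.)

slow=0 fast=1: a[fast]=2≠a[slow]=1 write a[1]=2, slow++,fast++
slow=1 fast=2: a[fast]=2=a[slow] dup, fast++
slow=1 fast=3: a[fast]=2=a[slow] dup, fast++
slow=1 fast=4: a[fast]=5≠a[slow]=2 write a[2]=5, slow++,fast++
slow=2 fast=5: a[fast]=7≠a[slow]=5 write a[3]=7, slow++,fast++
slow=3 fast=6: a[fast]=8≠a[slow]=7 write a[4]=8, slow++,fast++
slow=4 fast=7: a[fast]=8=a[slow] dup, fast++
slow=4 fast=8: a[fast]=9≠a[slow]=8 write a[5]=9, slow++,fast++

slow=5, fast=9, prefix=[1, 2, 5, 7, 8, 9]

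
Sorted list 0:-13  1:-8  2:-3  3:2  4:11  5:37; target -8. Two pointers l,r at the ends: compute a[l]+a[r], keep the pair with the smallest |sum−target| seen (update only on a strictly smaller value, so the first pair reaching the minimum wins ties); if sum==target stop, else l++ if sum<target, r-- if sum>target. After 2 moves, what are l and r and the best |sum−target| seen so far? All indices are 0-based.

l=0, r=3, best |Δ|=6

l=0 r=5: -13+37=24 d=32 *, r--
l=0 r=4: -13+11=-2 d=6 *, r--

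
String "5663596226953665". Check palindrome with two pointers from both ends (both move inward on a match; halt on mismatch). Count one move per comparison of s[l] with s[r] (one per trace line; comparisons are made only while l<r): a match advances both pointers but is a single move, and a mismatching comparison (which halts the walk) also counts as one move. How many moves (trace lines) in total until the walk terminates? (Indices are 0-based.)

l=0 r=15: '5'=='5', l++,r--
l=1 r=14: '6'=='6', l++,r--
l=2 r=13: '6'=='6', l++,r--
l=3 r=12: '3'=='3', l++,r--
l=4 r=11: '5'=='5', l++,r--
l=5 r=10: '9'=='9', l++,r--
l=6 r=9: '6'=='6', l++,r--
l=7 r=8: '2'=='2', l++,r--

8 moves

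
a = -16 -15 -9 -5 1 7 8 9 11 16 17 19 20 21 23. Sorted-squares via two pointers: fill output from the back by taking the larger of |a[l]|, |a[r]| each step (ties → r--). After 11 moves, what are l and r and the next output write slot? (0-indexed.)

l=3, r=6, next write slot=3

l=0 r=14: |-16|<=|23| out[14]=529, r--
l=0 r=13: |-16|<=|21| out[13]=441, r--
l=0 r=12: |-16|<=|20| out[12]=400, r--
l=0 r=11: |-16|<=|19| out[11]=361, r--
l=0 r=10: |-16|<=|17| out[10]=289, r--
l=0 r=9: |-16|<=|16| out[9]=256, r--
l=0 r=8: |-16|>|11| out[8]=256, l++
l=1 r=8: |-15|>|11| out[7]=225, l++
l=2 r=8: |-9|<=|11| out[6]=121, r--
l=2 r=7: |-9|<=|9| out[5]=81, r--
l=2 r=6: |-9|>|8| out[4]=81, l++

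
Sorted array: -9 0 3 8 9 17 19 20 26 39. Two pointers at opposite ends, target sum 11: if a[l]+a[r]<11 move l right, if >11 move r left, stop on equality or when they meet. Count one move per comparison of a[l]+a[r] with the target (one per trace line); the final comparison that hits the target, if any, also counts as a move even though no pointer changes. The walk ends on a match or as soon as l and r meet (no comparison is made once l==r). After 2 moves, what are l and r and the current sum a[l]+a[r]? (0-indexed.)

l=0, r=7, sum=11

l=0 r=9: -9+39=30 >11, r--
l=0 r=8: -9+26=17 >11, r--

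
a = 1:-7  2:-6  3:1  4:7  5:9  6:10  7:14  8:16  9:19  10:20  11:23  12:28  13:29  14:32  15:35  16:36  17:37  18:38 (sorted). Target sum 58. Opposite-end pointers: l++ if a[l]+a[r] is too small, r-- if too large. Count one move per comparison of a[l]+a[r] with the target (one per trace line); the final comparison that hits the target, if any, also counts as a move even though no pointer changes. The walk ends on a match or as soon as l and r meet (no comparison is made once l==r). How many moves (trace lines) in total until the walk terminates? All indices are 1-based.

10 moves

l=1 r=18: -7+38=31 <58, l++
l=2 r=18: -6+38=32 <58, l++
l=3 r=18: 1+38=39 <58, l++
l=4 r=18: 7+38=45 <58, l++
l=5 r=18: 9+38=47 <58, l++
l=6 r=18: 10+38=48 <58, l++
l=7 r=18: 14+38=52 <58, l++
l=8 r=18: 16+38=54 <58, l++
l=9 r=18: 19+38=57 <58, l++
l=10 r=18: 20+38=58, found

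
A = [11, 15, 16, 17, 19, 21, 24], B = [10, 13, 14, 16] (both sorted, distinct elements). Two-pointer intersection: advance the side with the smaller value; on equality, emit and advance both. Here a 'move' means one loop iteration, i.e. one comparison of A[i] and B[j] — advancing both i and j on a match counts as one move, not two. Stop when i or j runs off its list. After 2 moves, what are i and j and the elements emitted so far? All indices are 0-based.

i=1, j=1, emitted=[]

i=0 j=0: 11>10, j++
i=0 j=1: 11<13, i++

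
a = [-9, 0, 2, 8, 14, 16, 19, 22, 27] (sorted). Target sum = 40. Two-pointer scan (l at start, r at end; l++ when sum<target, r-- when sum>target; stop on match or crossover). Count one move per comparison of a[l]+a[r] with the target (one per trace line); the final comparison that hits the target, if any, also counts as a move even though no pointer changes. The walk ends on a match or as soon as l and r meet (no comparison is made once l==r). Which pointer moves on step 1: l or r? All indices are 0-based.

l=0 r=8: -9+27=18 <40, l++

l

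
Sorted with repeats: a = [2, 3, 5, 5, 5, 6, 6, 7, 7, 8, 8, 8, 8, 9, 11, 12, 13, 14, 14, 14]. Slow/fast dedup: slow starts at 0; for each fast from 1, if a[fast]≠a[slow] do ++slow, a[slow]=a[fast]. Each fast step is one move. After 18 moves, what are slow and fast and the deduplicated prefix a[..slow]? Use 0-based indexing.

(s=0,f=1) a[fast]=3≠a[slow]=2 write a[1]=3 → slow++,fast++
(s=1,f=2) a[fast]=5≠a[slow]=3 write a[2]=5 → slow++,fast++
(s=2,f=3) a[fast]=5=a[slow] dup → fast++
(s=2,f=4) a[fast]=5=a[slow] dup → fast++
(s=2,f=5) a[fast]=6≠a[slow]=5 write a[3]=6 → slow++,fast++
(s=3,f=6) a[fast]=6=a[slow] dup → fast++
(s=3,f=7) a[fast]=7≠a[slow]=6 write a[4]=7 → slow++,fast++
(s=4,f=8) a[fast]=7=a[slow] dup → fast++
(s=4,f=9) a[fast]=8≠a[slow]=7 write a[5]=8 → slow++,fast++
(s=5,f=10) a[fast]=8=a[slow] dup → fast++
(s=5,f=11) a[fast]=8=a[slow] dup → fast++
(s=5,f=12) a[fast]=8=a[slow] dup → fast++
(s=5,f=13) a[fast]=9≠a[slow]=8 write a[6]=9 → slow++,fast++
(s=6,f=14) a[fast]=11≠a[slow]=9 write a[7]=11 → slow++,fast++
(s=7,f=15) a[fast]=12≠a[slow]=11 write a[8]=12 → slow++,fast++
(s=8,f=16) a[fast]=13≠a[slow]=12 write a[9]=13 → slow++,fast++
(s=9,f=17) a[fast]=14≠a[slow]=13 write a[10]=14 → slow++,fast++
(s=10,f=18) a[fast]=14=a[slow] dup → fast++

slow=10, fast=19, prefix=[2, 3, 5, 6, 7, 8, 9, 11, 12, 13, 14]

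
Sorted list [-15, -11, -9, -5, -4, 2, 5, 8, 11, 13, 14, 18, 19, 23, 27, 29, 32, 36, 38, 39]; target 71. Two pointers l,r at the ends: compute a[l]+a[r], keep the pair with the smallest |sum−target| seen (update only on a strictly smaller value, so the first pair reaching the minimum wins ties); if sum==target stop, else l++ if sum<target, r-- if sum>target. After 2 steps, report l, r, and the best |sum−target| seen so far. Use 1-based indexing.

l=3, r=20, best |Δ|=43

l=1 r=20: -15+39=24 d=47 *, l++
l=2 r=20: -11+39=28 d=43 *, l++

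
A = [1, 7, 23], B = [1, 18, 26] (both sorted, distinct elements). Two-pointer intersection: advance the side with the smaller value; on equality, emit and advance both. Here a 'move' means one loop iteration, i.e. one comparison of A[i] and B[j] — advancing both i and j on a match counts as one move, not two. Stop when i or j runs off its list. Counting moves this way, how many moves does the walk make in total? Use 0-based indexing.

[i=0,j=0] 1==1 emit → i++,j++
[i=1,j=1] 7<18 → i++
[i=2,j=1] 23>18 → j++
[i=2,j=2] 23<26 → i++

4 moves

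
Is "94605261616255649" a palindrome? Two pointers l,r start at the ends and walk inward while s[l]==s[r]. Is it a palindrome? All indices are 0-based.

l=0 r=16: '9'=='9', l++,r--
l=1 r=15: '4'=='4', l++,r--
l=2 r=14: '6'=='6', l++,r--
l=3 r=13: '0'!='5', stop

not a palindrome (mismatch at 3,13)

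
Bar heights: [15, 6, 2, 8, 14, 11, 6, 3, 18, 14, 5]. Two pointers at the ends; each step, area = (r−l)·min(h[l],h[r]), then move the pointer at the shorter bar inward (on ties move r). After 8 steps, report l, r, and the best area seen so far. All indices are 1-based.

l=7, r=9, best area=126

[1,11] min(15,5)*10=50 best=50 * → r--
[1,10] min(15,14)*9=126 best=126 * → r--
[1,9] min(15,18)*8=120 best=126 → l++
[2,9] min(6,18)*7=42 best=126 → l++
[3,9] min(2,18)*6=12 best=126 → l++
[4,9] min(8,18)*5=40 best=126 → l++
[5,9] min(14,18)*4=56 best=126 → l++
[6,9] min(11,18)*3=33 best=126 → l++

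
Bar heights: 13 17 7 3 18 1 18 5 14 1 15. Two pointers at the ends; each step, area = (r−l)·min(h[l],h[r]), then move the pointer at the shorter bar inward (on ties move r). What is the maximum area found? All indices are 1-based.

max area = 135

l=1 r=11: min(13,15)*10=130 best=130 *, l++
l=2 r=11: min(17,15)*9=135 best=135 *, r--
l=2 r=10: min(17,1)*8=8 best=135, r--
l=2 r=9: min(17,14)*7=98 best=135, r--
l=2 r=8: min(17,5)*6=30 best=135, r--
l=2 r=7: min(17,18)*5=85 best=135, l++
l=3 r=7: min(7,18)*4=28 best=135, l++
l=4 r=7: min(3,18)*3=9 best=135, l++
l=5 r=7: min(18,18)*2=36 best=135, r--
l=5 r=6: min(18,1)*1=1 best=135, r--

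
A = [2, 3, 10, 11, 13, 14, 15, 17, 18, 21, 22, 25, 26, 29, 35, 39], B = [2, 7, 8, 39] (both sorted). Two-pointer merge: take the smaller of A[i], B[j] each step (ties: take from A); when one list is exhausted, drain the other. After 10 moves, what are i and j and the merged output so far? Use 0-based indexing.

i=7, j=3, merged so far=[2, 2, 3, 7, 8, 10, 11, 13, 14, 15]

i=0 j=0: A[i]=2<=B[j]=2 take 2, i++
i=1 j=0: A[i]=3>B[j]=2 take 2, j++
i=1 j=1: A[i]=3<=B[j]=7 take 3, i++
i=2 j=1: A[i]=10>B[j]=7 take 7, j++
i=2 j=2: A[i]=10>B[j]=8 take 8, j++
i=2 j=3: A[i]=10<=B[j]=39 take 10, i++
i=3 j=3: A[i]=11<=B[j]=39 take 11, i++
i=4 j=3: A[i]=13<=B[j]=39 take 13, i++
i=5 j=3: A[i]=14<=B[j]=39 take 14, i++
i=6 j=3: A[i]=15<=B[j]=39 take 15, i++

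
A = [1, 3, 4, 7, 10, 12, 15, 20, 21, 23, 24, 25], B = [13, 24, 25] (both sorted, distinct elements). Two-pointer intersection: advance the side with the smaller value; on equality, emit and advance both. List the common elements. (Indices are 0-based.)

[i=0,j=0] 1<13 → i++
[i=1,j=0] 3<13 → i++
[i=2,j=0] 4<13 → i++
[i=3,j=0] 7<13 → i++
[i=4,j=0] 10<13 → i++
[i=5,j=0] 12<13 → i++
[i=6,j=0] 15>13 → j++
[i=6,j=1] 15<24 → i++
[i=7,j=1] 20<24 → i++
[i=8,j=1] 21<24 → i++
[i=9,j=1] 23<24 → i++
[i=10,j=1] 24==24 emit → i++,j++
[i=11,j=2] 25==25 emit → i++,j++

intersection = [24, 25]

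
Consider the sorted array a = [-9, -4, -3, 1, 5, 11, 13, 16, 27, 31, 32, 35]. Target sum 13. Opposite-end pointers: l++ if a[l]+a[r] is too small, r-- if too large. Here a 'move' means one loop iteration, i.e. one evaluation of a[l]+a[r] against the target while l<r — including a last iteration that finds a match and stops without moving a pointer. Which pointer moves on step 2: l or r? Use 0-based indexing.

r

l=0 r=11: -9+35=26 >13, r--
l=0 r=10: -9+32=23 >13, r--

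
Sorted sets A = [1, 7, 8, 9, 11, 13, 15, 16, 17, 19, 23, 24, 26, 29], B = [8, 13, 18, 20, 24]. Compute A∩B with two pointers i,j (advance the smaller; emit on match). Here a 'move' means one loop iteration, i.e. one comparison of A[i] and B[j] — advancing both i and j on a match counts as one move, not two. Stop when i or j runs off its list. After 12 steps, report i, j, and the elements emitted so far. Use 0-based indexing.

i=10, j=4, emitted=[8, 13]

[i=0,j=0] 1<8 → i++
[i=1,j=0] 7<8 → i++
[i=2,j=0] 8==8 emit → i++,j++
[i=3,j=1] 9<13 → i++
[i=4,j=1] 11<13 → i++
[i=5,j=1] 13==13 emit → i++,j++
[i=6,j=2] 15<18 → i++
[i=7,j=2] 16<18 → i++
[i=8,j=2] 17<18 → i++
[i=9,j=2] 19>18 → j++
[i=9,j=3] 19<20 → i++
[i=10,j=3] 23>20 → j++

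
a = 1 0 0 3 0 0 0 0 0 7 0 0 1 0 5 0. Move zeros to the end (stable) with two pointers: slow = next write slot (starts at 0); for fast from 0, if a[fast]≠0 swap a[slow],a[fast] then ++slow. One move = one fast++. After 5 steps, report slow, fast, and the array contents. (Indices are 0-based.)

slow=0 fast=0: a[fast]=1≠0 swap→a[0]=1, slow++,fast++
slow=1 fast=1: a[fast]=0, fast++
slow=1 fast=2: a[fast]=0, fast++
slow=1 fast=3: a[fast]=3≠0 swap→a[1]=3, slow++,fast++
slow=2 fast=4: a[fast]=0, fast++

slow=2, fast=5, a=[1, 3, 0, 0, 0, 0, 0, 0, 0, 7, 0, 0, 1, 0, 5, 0]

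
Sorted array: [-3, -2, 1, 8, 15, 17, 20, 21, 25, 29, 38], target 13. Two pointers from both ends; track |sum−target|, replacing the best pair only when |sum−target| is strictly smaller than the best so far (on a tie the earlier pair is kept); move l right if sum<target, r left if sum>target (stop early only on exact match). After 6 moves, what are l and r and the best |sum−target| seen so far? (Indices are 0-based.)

[0,10] -3+38=35 d=22 * → r--
[0,9] -3+29=26 d=13 * → r--
[0,8] -3+25=22 d=9 * → r--
[0,7] -3+21=18 d=5 * → r--
[0,6] -3+20=17 d=4 * → r--
[0,5] -3+17=14 d=1 * → r--

l=0, r=4, best |Δ|=1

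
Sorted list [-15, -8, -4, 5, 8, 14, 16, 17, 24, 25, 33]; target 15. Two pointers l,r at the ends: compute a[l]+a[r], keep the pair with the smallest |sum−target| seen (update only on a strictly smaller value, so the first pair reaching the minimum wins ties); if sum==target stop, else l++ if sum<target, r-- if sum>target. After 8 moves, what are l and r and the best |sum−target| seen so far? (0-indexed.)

[0,10] -15+33=18 d=3 * → r--
[0,9] -15+25=10 d=5 → l++
[1,9] -8+25=17 d=2 * → r--
[1,8] -8+24=16 d=1 * → r--
[1,7] -8+17=9 d=6 → l++
[2,7] -4+17=13 d=2 → l++
[3,7] 5+17=22 d=7 → r--
[3,6] 5+16=21 d=6 → r--

l=3, r=5, best |Δ|=1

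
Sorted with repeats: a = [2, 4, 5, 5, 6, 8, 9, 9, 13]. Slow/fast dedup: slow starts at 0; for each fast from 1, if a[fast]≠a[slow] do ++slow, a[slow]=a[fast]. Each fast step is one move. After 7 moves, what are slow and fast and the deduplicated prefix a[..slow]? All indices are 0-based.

(s=0,f=1) a[fast]=4≠a[slow]=2 write a[1]=4 → slow++,fast++
(s=1,f=2) a[fast]=5≠a[slow]=4 write a[2]=5 → slow++,fast++
(s=2,f=3) a[fast]=5=a[slow] dup → fast++
(s=2,f=4) a[fast]=6≠a[slow]=5 write a[3]=6 → slow++,fast++
(s=3,f=5) a[fast]=8≠a[slow]=6 write a[4]=8 → slow++,fast++
(s=4,f=6) a[fast]=9≠a[slow]=8 write a[5]=9 → slow++,fast++
(s=5,f=7) a[fast]=9=a[slow] dup → fast++

slow=5, fast=8, prefix=[2, 4, 5, 6, 8, 9]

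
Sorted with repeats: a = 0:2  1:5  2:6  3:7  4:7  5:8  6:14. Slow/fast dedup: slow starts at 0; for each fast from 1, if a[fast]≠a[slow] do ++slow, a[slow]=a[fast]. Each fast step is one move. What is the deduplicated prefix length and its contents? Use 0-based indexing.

length 6; prefix = [2, 5, 6, 7, 8, 14]

(s=0,f=1) a[fast]=5≠a[slow]=2 write a[1]=5 → slow++,fast++
(s=1,f=2) a[fast]=6≠a[slow]=5 write a[2]=6 → slow++,fast++
(s=2,f=3) a[fast]=7≠a[slow]=6 write a[3]=7 → slow++,fast++
(s=3,f=4) a[fast]=7=a[slow] dup → fast++
(s=3,f=5) a[fast]=8≠a[slow]=7 write a[4]=8 → slow++,fast++
(s=4,f=6) a[fast]=14≠a[slow]=8 write a[5]=14 → slow++,fast++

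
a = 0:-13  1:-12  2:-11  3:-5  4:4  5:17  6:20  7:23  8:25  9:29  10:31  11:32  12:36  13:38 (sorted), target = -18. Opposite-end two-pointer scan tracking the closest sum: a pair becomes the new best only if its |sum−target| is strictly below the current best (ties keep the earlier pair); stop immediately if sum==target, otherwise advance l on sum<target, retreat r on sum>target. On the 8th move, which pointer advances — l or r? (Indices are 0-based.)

[0,13] -13+38=25 d=43 * → r--
[0,12] -13+36=23 d=41 * → r--
[0,11] -13+32=19 d=37 * → r--
[0,10] -13+31=18 d=36 * → r--
[0,9] -13+29=16 d=34 * → r--
[0,8] -13+25=12 d=30 * → r--
[0,7] -13+23=10 d=28 * → r--
[0,6] -13+20=7 d=25 * → r--

r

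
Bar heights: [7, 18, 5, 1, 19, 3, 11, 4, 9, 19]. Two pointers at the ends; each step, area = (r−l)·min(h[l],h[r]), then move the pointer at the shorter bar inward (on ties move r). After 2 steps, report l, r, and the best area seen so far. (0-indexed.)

l=2, r=9, best area=144

l=0 r=9: min(7,19)*9=63 best=63 *, l++
l=1 r=9: min(18,19)*8=144 best=144 *, l++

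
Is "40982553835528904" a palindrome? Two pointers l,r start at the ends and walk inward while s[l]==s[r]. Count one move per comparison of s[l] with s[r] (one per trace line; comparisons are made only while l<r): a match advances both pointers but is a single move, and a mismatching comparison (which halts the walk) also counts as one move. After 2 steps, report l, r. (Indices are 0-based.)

[0,16] '4'=='4' → l++,r--
[1,15] '0'=='0' → l++,r--

l=2, r=14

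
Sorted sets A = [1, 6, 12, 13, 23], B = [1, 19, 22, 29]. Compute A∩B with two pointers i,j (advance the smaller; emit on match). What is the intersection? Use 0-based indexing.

intersection = [1]

i=0 j=0: 1==1 emit, i++,j++
i=1 j=1: 6<19, i++
i=2 j=1: 12<19, i++
i=3 j=1: 13<19, i++
i=4 j=1: 23>19, j++
i=4 j=2: 23>22, j++
i=4 j=3: 23<29, i++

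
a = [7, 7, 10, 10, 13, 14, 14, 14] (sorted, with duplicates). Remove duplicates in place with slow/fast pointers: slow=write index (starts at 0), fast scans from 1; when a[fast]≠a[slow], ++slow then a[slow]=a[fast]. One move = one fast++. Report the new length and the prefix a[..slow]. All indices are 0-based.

length 4; prefix = [7, 10, 13, 14]

slow=0 fast=1: a[fast]=7=a[slow] dup, fast++
slow=0 fast=2: a[fast]=10≠a[slow]=7 write a[1]=10, slow++,fast++
slow=1 fast=3: a[fast]=10=a[slow] dup, fast++
slow=1 fast=4: a[fast]=13≠a[slow]=10 write a[2]=13, slow++,fast++
slow=2 fast=5: a[fast]=14≠a[slow]=13 write a[3]=14, slow++,fast++
slow=3 fast=6: a[fast]=14=a[slow] dup, fast++
slow=3 fast=7: a[fast]=14=a[slow] dup, fast++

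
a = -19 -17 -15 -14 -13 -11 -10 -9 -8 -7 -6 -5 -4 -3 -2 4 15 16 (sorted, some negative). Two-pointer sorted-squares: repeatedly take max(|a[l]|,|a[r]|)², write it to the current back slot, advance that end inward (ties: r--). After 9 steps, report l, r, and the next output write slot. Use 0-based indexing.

l=0 r=17: |-19|>|16| out[17]=361, l++
l=1 r=17: |-17|>|16| out[16]=289, l++
l=2 r=17: |-15|<=|16| out[15]=256, r--
l=2 r=16: |-15|<=|15| out[14]=225, r--
l=2 r=15: |-15|>|4| out[13]=225, l++
l=3 r=15: |-14|>|4| out[12]=196, l++
l=4 r=15: |-13|>|4| out[11]=169, l++
l=5 r=15: |-11|>|4| out[10]=121, l++
l=6 r=15: |-10|>|4| out[9]=100, l++

l=7, r=15, next write slot=8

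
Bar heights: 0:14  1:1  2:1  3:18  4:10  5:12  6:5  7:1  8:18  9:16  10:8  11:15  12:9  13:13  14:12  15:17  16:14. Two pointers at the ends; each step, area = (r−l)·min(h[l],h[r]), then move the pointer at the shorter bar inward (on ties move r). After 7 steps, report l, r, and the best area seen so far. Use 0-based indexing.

l=3, r=12, best area=224

l=0 r=16: min(14,14)*16=224 best=224 *, r--
l=0 r=15: min(14,17)*15=210 best=224, l++
l=1 r=15: min(1,17)*14=14 best=224, l++
l=2 r=15: min(1,17)*13=13 best=224, l++
l=3 r=15: min(18,17)*12=204 best=224, r--
l=3 r=14: min(18,12)*11=132 best=224, r--
l=3 r=13: min(18,13)*10=130 best=224, r--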